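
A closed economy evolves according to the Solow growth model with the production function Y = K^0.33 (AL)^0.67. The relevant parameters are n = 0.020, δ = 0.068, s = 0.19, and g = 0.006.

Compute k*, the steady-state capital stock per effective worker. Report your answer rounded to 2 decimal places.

k* = 2.86

At the steady state, Δk = 0, so s·k^α = (n + g + δ)·k.
Rearranging, k^(1−α) = s / (n + g + δ).
k^0.67 = 0.19 / (0.020 + 0.006 + 0.068) = 0.19 / 0.094 = 2.0213
k* = 2.0213^(1/0.67) ≈ 2.8587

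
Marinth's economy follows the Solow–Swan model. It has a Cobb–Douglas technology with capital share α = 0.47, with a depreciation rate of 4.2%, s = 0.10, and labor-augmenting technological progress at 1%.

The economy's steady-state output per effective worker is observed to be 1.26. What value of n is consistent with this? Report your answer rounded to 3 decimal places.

n ≈ 0.025

At the steady state, Δk = 0, so s·k^α = (n + g + δ)·k.
Since y* = [s/(n + g + δ)]^(α/(1−α)), we have s/(n + g + δ) = (y*)^((1−α)/α) = 1.26^1.1277 = 1.2977.
Therefore n + g + δ = s / 1.2977 = 0.10 / 1.2977 = 0.0771, so n = 0.0771 − 0.052 = 0.0251.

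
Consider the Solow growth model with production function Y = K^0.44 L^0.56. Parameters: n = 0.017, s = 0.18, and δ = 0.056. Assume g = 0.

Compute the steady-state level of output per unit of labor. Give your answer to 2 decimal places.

y* = 2.03

At the steady state, Δk = 0, so s·k^α = (n + δ)·k.
Rearranging, k^(1−α) = s / (n + δ).
k^0.56 = 0.18 / (0.017 + 0.056) = 0.18 / 0.073 = 2.4658
k* = 2.4658^(1/0.56) ≈ 5.0110
y* = (k*)^α = 5.0110^0.44 ≈ 2.0322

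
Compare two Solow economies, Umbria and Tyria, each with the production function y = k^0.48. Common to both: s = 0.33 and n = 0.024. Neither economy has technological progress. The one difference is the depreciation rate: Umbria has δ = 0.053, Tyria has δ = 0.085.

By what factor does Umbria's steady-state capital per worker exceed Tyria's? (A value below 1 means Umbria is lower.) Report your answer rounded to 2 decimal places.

Steady-state k* = [s/(n + δ)]^(1/(1−α)), so the ratio is [ (s_U/(n + δ)_U) / (s_T/(n + δ)_T) ]^1.9231.
s_U/(n + δ)_U = 0.33/0.077 = 4.2857; s_T/(n + δ)_T = 0.33/0.109 = 3.0275.
Ratio = (4.2857/3.0275)^1.9231 = 1.4156^1.9231 ≈ 1.9511

ratio ≈ 1.95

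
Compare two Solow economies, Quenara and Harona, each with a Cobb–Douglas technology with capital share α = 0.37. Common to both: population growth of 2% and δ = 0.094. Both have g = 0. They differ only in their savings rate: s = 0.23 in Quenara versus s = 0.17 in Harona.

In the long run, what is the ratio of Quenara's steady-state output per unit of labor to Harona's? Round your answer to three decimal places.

Steady-state y* = [s/(n + δ)]^(α/(1−α)), so the ratio is [ (s_Q/(n + δ)_Q) / (s_H/(n + δ)_H) ]^0.5873.
s_Q/(n + δ)_Q = 0.23/0.114 = 2.0175; s_H/(n + δ)_H = 0.17/0.114 = 1.4912.
Ratio = (2.0175/1.4912)^0.5873 = 1.3529^0.5873 ≈ 1.1942

ratio ≈ 1.194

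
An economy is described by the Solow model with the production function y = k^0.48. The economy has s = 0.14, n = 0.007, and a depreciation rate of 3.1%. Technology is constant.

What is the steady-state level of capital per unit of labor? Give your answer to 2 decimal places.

Steady state requires s·f(k) = (n + δ)·k, i.e. s·k^α = (n + δ)·k.
Rearranging, k^(1−α) = s / (n + δ).
k^0.52 = 0.14 / (0.007 + 0.031) = 0.14 / 0.038 = 3.6842
k* = 3.6842^(1/0.52) ≈ 12.2778

k* ≈ 12.28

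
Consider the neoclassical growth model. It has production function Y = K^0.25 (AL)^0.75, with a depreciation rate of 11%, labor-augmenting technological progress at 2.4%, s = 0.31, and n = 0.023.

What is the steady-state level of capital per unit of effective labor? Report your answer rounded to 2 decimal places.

k* ≈ 2.48

Steady state requires s·f(k) = (n + g + δ)·k, i.e. s·k^α = (n + g + δ)·k.
Dividing both sides by k: k^(1−α) = s / (n + g + δ).
k^0.75 = 0.31 / (0.023 + 0.024 + 0.110) = 0.31 / 0.157 = 1.9745
k* = 1.9745^(1/0.75) ≈ 2.4771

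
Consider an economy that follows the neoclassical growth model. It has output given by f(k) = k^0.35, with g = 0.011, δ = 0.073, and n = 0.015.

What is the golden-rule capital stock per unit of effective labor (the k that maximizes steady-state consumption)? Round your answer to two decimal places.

k_gold ≈ 6.98

The golden rule sets f'(k) = n + g + δ, i.e. α·k^(α−1) = n + g + δ.
So k^(1−α) = α / (n + g + δ) = 0.35 / 0.099 = 3.5354.
k_gold = 3.5354^(1/0.65) ≈ 6.9783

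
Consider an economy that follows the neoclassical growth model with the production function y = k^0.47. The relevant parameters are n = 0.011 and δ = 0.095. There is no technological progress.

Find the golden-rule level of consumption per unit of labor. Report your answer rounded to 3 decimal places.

c_gold ≈ 1.985

At the golden rule, f'(k) = n + δ, so α·k^(α−1) = n + δ and k_gold = (α/(n + δ))^(1/(1−α)).
k_gold = (0.47/0.106)^(1/0.53) = 4.4340^1.8868 ≈ 16.6102
c_gold = f(k_gold) − (n + δ)·k_gold = 3.7461 − 0.106×16.6102 ≈ 1.9854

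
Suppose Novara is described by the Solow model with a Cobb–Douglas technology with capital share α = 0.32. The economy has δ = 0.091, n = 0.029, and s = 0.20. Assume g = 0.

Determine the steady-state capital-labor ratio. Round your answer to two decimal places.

Steady state requires s·f(k) = (n + δ)·k, i.e. s·k^α = (n + δ)·k.
Rearranging, k^(1−α) = s / (n + δ).
k^0.68 = 0.20 / (0.029 + 0.091) = 0.20 / 0.120 = 1.6667
k* = 1.6667^(1/0.68) ≈ 2.1196

k* = 2.12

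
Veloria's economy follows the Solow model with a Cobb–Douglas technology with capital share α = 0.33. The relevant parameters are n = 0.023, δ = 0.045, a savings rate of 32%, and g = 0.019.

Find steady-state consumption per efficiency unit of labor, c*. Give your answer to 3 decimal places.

c* = 1.292

Steady state requires s·f(k) = (n + g + δ)·k, i.e. s·k^α = (n + g + δ)·k.
Dividing both sides by k: k^(1−α) = s / (n + g + δ).
k^0.67 = 0.32 / (0.023 + 0.019 + 0.045) = 0.32 / 0.087 = 3.6782
k* = 3.6782^(1/0.67) ≈ 6.9861
y* = (k*)^α = 6.9861^0.33 ≈ 1.8993
c* = (1 − s)·y* = (1 − 0.32) × 1.8993 ≈ 1.2915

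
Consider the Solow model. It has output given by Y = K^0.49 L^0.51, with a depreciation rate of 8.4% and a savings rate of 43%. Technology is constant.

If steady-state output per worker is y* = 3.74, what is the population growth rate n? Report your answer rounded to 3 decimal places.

Steady state requires s·f(k) = (n + δ)·k, i.e. s·k^α = (n + δ)·k.
Since y* = [s/(n + δ)]^(α/(1−α)), we have s/(n + δ) = (y*)^((1−α)/α) = 3.74^1.0408 = 3.9468.
Therefore n + δ = s / 3.9468 = 0.43 / 3.9468 = 0.1089, so n = 0.1089 − 0.084 = 0.0249.

n ≈ 0.025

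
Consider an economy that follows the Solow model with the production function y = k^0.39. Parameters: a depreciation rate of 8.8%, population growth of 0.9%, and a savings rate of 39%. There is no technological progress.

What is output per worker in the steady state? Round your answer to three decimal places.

y* ≈ 2.434

At the steady state, Δk = 0, so s·k^α = (n + δ)·k.
Dividing both sides by k: k^(1−α) = s / (n + δ).
k^0.61 = 0.39 / (0.009 + 0.088) = 0.39 / 0.097 = 4.0206
k* = 4.0206^(1/0.61) ≈ 9.7868
y* = (k*)^α = 9.7868^0.39 ≈ 2.4342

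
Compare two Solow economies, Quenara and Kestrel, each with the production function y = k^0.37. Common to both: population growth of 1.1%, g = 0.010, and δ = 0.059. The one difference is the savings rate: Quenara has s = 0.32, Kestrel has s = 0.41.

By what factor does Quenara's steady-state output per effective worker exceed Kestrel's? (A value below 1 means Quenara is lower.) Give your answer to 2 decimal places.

Steady-state y* = [s/(n + g + δ)]^(α/(1−α)), so the ratio is [ (s_Q/(n + g + δ)_Q) / (s_K/(n + g + δ)_K) ]^0.5873.
s_Q/(n + g + δ)_Q = 0.32/0.080 = 4.0000; s_K/(n + g + δ)_K = 0.41/0.080 = 5.1250.
Ratio = (4.0000/5.1250)^0.5873 = 0.7805^0.5873 ≈ 0.8646

y*_Q / y*_K ≈ 0.86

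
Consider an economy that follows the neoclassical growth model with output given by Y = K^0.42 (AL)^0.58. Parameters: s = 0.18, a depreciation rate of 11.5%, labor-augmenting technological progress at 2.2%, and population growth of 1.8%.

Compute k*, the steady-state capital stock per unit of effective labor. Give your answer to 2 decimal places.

k* = 1.29

In steady state, investment equals break-even investment: s·k^α = (n + g + δ)·k.
Rearranging, k^(1−α) = s / (n + g + δ).
k^0.58 = 0.18 / (0.018 + 0.022 + 0.115) = 0.18 / 0.155 = 1.1613
k* = 1.1613^(1/0.58) ≈ 1.2941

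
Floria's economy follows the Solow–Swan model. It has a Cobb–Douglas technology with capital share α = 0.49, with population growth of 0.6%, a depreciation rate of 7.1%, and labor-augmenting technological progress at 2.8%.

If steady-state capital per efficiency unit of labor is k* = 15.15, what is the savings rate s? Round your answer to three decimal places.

In steady state, investment equals break-even investment: s·k^α = (n + g + δ)·k.
So s / (n + g + δ) = (k*)^(1−α) = 15.15^0.51 = 3.9995.
Therefore s = 3.9995 × (n + g + δ) = 3.9995 × 0.105 = 0.4199.

s ≈ 0.420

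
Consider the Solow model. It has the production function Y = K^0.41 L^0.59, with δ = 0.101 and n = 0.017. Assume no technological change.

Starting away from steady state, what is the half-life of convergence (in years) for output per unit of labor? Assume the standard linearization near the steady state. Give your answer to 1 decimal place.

Near the steady state the convergence rate is λ = (1 − α)(n + δ).
λ = (1 − 0.41) × 0.118 = 0.59 × 0.118 = 0.06962
Half-life = ln 2 / λ = 0.6931 / 0.06962 ≈ 9.96 years

half-life ≈ 10.0 years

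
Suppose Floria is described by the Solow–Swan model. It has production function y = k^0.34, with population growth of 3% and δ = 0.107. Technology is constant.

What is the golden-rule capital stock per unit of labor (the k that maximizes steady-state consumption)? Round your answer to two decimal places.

The golden rule sets f'(k) = n + δ, i.e. α·k^(α−1) = n + δ.
So k^(1−α) = α / (n + δ) = 0.34 / 0.137 = 2.4818.
k_gold = 2.4818^(1/0.66) ≈ 3.9640

k_gold ≈ 3.96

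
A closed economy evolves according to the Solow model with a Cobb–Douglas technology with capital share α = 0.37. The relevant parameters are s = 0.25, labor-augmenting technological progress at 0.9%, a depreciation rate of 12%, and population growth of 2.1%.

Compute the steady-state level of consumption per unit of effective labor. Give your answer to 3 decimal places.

In steady state, investment equals break-even investment: s·k^α = (n + g + δ)·k.
Dividing both sides by k: k^(1−α) = s / (n + g + δ).
k^0.63 = 0.25 / (0.021 + 0.009 + 0.120) = 0.25 / 0.150 = 1.6667
k* = 1.6667^(1/0.63) ≈ 2.2499
y* = (k*)^α = 2.2499^0.37 ≈ 1.3499
c* = (1 − s)·y* = (1 − 0.25) × 1.3499 ≈ 1.0124

c* ≈ 1.012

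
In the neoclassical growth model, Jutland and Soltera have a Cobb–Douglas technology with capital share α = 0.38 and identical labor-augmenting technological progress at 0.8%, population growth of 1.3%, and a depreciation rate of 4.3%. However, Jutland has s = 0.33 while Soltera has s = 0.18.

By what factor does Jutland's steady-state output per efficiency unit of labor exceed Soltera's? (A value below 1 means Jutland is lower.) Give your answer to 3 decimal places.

y*_J / y*_S ≈ 1.450

Steady-state y* = [s/(n + g + δ)]^(α/(1−α)), so the ratio is [ (s_J/(n + g + δ)_J) / (s_S/(n + g + δ)_S) ]^0.6129.
s_J/(n + g + δ)_J = 0.33/0.064 = 5.1563; s_S/(n + g + δ)_S = 0.18/0.064 = 2.8125.
Ratio = (5.1563/2.8125)^0.6129 = 1.8334^0.6129 ≈ 1.4499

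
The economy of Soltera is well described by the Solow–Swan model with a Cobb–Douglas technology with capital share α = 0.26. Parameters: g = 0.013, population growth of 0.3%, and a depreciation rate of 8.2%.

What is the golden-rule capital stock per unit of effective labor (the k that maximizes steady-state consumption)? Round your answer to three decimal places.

The golden rule sets f'(k) = n + g + δ, i.e. α·k^(α−1) = n + g + δ.
So k^(1−α) = α / (n + g + δ) = 0.26 / 0.098 = 2.6531.
k_gold = 2.6531^(1/0.74) ≈ 3.7380

k_gold ≈ 3.738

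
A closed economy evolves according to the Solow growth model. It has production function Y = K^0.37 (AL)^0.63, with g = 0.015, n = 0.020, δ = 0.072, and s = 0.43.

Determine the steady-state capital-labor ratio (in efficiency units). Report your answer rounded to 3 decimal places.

Steady state requires s·f(k) = (n + g + δ)·k, i.e. s·k^α = (n + g + δ)·k.
Dividing both sides by k: k^(1−α) = s / (n + g + δ).
k^0.63 = 0.43 / (0.020 + 0.015 + 0.072) = 0.43 / 0.107 = 4.0187
k* = 4.0187^(1/0.63) ≈ 9.0963

k* ≈ 9.096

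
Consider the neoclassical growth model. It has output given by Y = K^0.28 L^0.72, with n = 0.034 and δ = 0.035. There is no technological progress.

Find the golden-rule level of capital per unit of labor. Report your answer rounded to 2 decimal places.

The golden rule sets f'(k) = n + δ, i.e. α·k^(α−1) = n + δ.
So k^(1−α) = α / (n + δ) = 0.28 / 0.069 = 4.0580.
k_gold = 4.0580^(1/0.72) ≈ 6.9965

k_gold ≈ 7.00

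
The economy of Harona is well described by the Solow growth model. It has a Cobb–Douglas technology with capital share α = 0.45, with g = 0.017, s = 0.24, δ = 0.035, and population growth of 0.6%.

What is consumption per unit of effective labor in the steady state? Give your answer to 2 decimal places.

Steady state requires s·f(k) = (n + g + δ)·k, i.e. s·k^α = (n + g + δ)·k.
Rearranging, k^(1−α) = s / (n + g + δ).
k^0.55 = 0.24 / (0.006 + 0.017 + 0.035) = 0.24 / 0.058 = 4.1379
k* = 4.1379^(1/0.55) ≈ 13.2257
y* = (k*)^α = 13.2257^0.45 ≈ 3.1962
c* = (1 − s)·y* = (1 − 0.24) × 3.1962 ≈ 2.4291

c* ≈ 2.43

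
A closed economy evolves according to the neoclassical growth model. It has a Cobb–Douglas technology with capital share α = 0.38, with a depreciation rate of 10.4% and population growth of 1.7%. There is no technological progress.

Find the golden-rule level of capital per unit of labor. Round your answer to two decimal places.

k_gold ≈ 6.33

The golden rule sets f'(k) = n + δ, i.e. α·k^(α−1) = n + δ.
So k^(1−α) = α / (n + δ) = 0.38 / 0.121 = 3.1405.
k_gold = 3.1405^(1/0.62) ≈ 6.3330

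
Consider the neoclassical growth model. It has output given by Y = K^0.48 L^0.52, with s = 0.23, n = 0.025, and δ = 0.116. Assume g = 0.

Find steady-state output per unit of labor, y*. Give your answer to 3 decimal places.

y* = 1.571

In steady state, investment equals break-even investment: s·k^α = (n + δ)·k.
Rearranging, k^(1−α) = s / (n + δ).
k^0.52 = 0.23 / (0.025 + 0.116) = 0.23 / 0.141 = 1.6312
k* = 1.6312^(1/0.52) ≈ 2.5625
y* = (k*)^α = 2.5625^0.48 ≈ 1.5709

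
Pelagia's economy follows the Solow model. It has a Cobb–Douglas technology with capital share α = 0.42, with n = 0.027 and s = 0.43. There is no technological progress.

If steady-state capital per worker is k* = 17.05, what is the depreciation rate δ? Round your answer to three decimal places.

At the steady state, Δk = 0, so s·k^α = (n + δ)·k.
So s / (n + δ) = (k*)^(1−α) = 17.05^0.58 = 5.1808.
Therefore n + δ = s / 5.1808 = 0.43 / 5.1808 = 0.0830, so δ = 0.0830 − 0.027 = 0.0560.

δ ≈ 0.056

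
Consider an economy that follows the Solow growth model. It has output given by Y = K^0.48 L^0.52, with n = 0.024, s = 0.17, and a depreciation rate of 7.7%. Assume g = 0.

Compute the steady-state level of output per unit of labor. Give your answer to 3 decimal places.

At the steady state, Δk = 0, so s·k^α = (n + δ)·k.
Rearranging, k^(1−α) = s / (n + δ).
k^0.52 = 0.17 / (0.024 + 0.077) = 0.17 / 0.101 = 1.6832
k* = 1.6832^(1/0.52) ≈ 2.7219
y* = (k*)^α = 2.7219^0.48 ≈ 1.6171

y* = 1.617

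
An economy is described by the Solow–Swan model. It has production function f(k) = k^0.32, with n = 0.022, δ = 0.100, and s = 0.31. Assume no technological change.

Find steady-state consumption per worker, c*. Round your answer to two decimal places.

c* ≈ 1.07

At the steady state, Δk = 0, so s·k^α = (n + δ)·k.
Dividing both sides by k: k^(1−α) = s / (n + δ).
k^0.68 = 0.31 / (0.022 + 0.100) = 0.31 / 0.122 = 2.5410
k* = 2.5410^(1/0.68) ≈ 3.9409
y* = (k*)^α = 3.9409^0.32 ≈ 1.5509
c* = (1 − s)·y* = (1 − 0.31) × 1.5509 ≈ 1.0701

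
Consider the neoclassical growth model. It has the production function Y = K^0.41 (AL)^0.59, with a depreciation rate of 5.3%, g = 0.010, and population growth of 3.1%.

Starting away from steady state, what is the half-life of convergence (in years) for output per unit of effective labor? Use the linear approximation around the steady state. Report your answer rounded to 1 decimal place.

half-life ≈ 12.5 years

Near the steady state the convergence rate is λ = (1 − α)(n + g + δ).
λ = (1 − 0.41) × 0.094 = 0.59 × 0.094 = 0.05546
Half-life = ln 2 / λ = 0.6931 / 0.05546 ≈ 12.50 years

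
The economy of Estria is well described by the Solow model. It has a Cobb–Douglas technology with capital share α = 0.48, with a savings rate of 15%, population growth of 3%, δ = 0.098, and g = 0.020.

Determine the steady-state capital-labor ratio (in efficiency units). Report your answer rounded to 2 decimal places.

At the steady state, Δk = 0, so s·k^α = (n + g + δ)·k.
Rearranging, k^(1−α) = s / (n + g + δ).
k^0.52 = 0.15 / (0.030 + 0.020 + 0.098) = 0.15 / 0.148 = 1.0135
k* = 1.0135^(1/0.52) ≈ 1.0261

k* ≈ 1.03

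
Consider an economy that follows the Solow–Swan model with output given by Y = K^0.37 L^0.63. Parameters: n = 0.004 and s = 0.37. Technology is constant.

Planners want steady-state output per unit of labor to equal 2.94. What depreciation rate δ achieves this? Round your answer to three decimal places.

δ ≈ 0.055

Steady state requires s·f(k) = (n + δ)·k, i.e. s·k^α = (n + δ)·k.
Since y* = [s/(n + δ)]^(α/(1−α)), we have s/(n + δ) = (y*)^((1−α)/α) = 2.94^1.7027 = 6.2727.
Therefore n + δ = s / 6.2727 = 0.37 / 6.2727 = 0.0590, so δ = 0.0590 − 0.004 = 0.0550.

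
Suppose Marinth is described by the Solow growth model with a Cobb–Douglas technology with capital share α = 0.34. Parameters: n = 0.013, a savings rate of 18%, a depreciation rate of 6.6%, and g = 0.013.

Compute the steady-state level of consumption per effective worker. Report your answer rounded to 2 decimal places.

c* = 1.16

Steady state requires s·f(k) = (n + g + δ)·k, i.e. s·k^α = (n + g + δ)·k.
Rearranging, k^(1−α) = s / (n + g + δ).
k^0.66 = 0.18 / (0.013 + 0.013 + 0.066) = 0.18 / 0.092 = 1.9565
k* = 1.9565^(1/0.66) ≈ 2.7646
y* = (k*)^α = 2.7646^0.34 ≈ 1.4130
c* = (1 − s)·y* = (1 − 0.18) × 1.4130 ≈ 1.1587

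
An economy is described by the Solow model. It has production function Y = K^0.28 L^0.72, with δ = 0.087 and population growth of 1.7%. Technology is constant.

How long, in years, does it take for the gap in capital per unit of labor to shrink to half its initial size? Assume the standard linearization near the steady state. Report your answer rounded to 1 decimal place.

half-life ≈ 9.3 years

Near the steady state the convergence rate is λ = (1 − α)(n + δ).
λ = (1 − 0.28) × 0.104 = 0.72 × 0.104 = 0.07488
Half-life = ln 2 / λ = 0.6931 / 0.07488 ≈ 9.26 years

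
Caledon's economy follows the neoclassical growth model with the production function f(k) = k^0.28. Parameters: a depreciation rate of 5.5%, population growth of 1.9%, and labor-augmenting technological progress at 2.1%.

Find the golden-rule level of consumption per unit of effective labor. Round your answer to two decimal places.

At the golden rule, f'(k) = n + g + δ, so α·k^(α−1) = n + g + δ and k_gold = (α/(n + g + δ))^(1/(1−α)).
k_gold = (0.28/0.095)^(1/0.72) = 2.9474^1.3889 ≈ 4.4875
c_gold = f(k_gold) − (n + g + δ)·k_gold = 1.5225 − 0.095×4.4875 ≈ 1.0962

c_gold ≈ 1.10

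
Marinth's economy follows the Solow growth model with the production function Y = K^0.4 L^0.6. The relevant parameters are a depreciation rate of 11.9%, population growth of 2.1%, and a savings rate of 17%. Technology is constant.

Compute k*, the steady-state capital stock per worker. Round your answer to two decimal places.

k* = 1.38

Steady state requires s·f(k) = (n + δ)·k, i.e. s·k^α = (n + δ)·k.
Rearranging, k^(1−α) = s / (n + δ).
k^0.6 = 0.17 / (0.021 + 0.119) = 0.17 / 0.140 = 1.2143
k* = 1.2143^(1/0.6) ≈ 1.3821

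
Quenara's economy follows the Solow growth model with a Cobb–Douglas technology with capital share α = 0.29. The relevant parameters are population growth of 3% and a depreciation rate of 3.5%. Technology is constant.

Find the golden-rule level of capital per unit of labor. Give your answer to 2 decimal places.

k_gold ≈ 8.22

The golden rule sets f'(k) = n + δ, i.e. α·k^(α−1) = n + δ.
So k^(1−α) = α / (n + δ) = 0.29 / 0.065 = 4.4615.
k_gold = 4.4615^(1/0.71) ≈ 8.2179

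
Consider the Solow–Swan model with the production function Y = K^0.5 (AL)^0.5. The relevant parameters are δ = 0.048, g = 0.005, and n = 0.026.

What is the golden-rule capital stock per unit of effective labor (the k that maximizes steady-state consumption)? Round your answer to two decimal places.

The golden rule sets f'(k) = n + g + δ, i.e. α·k^(α−1) = n + g + δ.
So k^(1−α) = α / (n + g + δ) = 0.5 / 0.079 = 6.3291.
k_gold = 6.3291^(1/0.5) ≈ 40.0575

k_gold ≈ 40.06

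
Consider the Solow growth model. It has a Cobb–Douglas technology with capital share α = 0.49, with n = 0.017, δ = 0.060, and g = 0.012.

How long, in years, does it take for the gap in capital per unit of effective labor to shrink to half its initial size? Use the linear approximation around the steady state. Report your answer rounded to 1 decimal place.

about 15.3 years

Near the steady state the convergence rate is λ = (1 − α)(n + g + δ).
λ = (1 − 0.49) × 0.089 = 0.51 × 0.089 = 0.04539
Half-life = ln 2 / λ = 0.6931 / 0.04539 ≈ 15.27 years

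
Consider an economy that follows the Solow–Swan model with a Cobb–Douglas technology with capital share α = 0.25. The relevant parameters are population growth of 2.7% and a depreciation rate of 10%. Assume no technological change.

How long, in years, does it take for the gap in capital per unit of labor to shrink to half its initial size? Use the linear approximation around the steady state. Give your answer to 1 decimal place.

t_½ ≈ 7.3 years

Near the steady state the convergence rate is λ = (1 − α)(n + δ).
λ = (1 − 0.25) × 0.127 = 0.75 × 0.127 = 0.09525
Half-life = ln 2 / λ = 0.6931 / 0.09525 ≈ 7.28 years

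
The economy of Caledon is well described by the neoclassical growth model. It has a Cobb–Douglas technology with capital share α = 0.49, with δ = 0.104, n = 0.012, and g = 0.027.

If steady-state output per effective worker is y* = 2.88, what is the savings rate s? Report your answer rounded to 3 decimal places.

s ≈ 0.430

Steady state requires s·f(k) = (n + g + δ)·k, i.e. s·k^α = (n + g + δ)·k.
Since y* = [s/(n + g + δ)]^(α/(1−α)), we have s/(n + g + δ) = (y*)^((1−α)/α) = 2.88^1.0408 = 3.0070.
Therefore s = 3.0070 × (n + g + δ) = 3.0070 × 0.143 = 0.4300.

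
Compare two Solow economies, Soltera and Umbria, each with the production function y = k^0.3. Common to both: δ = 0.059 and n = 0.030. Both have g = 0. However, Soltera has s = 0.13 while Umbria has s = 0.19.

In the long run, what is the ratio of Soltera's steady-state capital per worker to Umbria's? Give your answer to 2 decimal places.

k*_S / k*_U ≈ 0.58

Steady-state k* = [s/(n + δ)]^(1/(1−α)), so the ratio is [ (s_S/(n + δ)_S) / (s_U/(n + δ)_U) ]^1.4286.
s_S/(n + δ)_S = 0.13/0.089 = 1.4607; s_U/(n + δ)_U = 0.19/0.089 = 2.1348.
Ratio = (1.4607/2.1348)^1.4286 = 0.6842^1.4286 ≈ 0.5815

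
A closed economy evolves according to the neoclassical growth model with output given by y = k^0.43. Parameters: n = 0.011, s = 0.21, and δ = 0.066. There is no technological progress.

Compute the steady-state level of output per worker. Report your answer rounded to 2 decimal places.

y* ≈ 2.13

Steady state requires s·f(k) = (n + δ)·k, i.e. s·k^α = (n + δ)·k.
Dividing both sides by k: k^(1−α) = s / (n + δ).
k^0.57 = 0.21 / (0.011 + 0.066) = 0.21 / 0.077 = 2.7273
k* = 2.7273^(1/0.57) ≈ 5.8136
y* = (k*)^α = 5.8136^0.43 ≈ 2.1316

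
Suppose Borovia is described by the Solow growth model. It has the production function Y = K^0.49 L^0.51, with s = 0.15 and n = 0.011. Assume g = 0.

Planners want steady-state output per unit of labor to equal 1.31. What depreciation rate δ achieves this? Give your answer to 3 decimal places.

δ ≈ 0.102

At the steady state, Δk = 0, so s·k^α = (n + δ)·k.
Since y* = [s/(n + δ)]^(α/(1−α)), we have s/(n + δ) = (y*)^((1−α)/α) = 1.31^1.0408 = 1.3245.
Therefore n + δ = s / 1.3245 = 0.15 / 1.3245 = 0.1133, so δ = 0.1133 − 0.011 = 0.1023.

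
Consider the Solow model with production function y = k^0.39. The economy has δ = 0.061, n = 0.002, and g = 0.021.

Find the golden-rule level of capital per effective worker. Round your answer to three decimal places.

k_gold ≈ 12.391

The golden rule sets f'(k) = n + g + δ, i.e. α·k^(α−1) = n + g + δ.
So k^(1−α) = α / (n + g + δ) = 0.39 / 0.084 = 4.6429.
k_gold = 4.6429^(1/0.61) ≈ 12.3907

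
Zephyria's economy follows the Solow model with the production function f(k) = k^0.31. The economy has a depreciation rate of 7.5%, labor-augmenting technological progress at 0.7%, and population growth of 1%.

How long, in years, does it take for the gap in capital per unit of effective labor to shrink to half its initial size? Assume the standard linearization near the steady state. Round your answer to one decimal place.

Near the steady state the convergence rate is λ = (1 − α)(n + g + δ).
λ = (1 − 0.31) × 0.092 = 0.69 × 0.092 = 0.06348
Half-life = ln 2 / λ = 0.6931 / 0.06348 ≈ 10.92 years

about 10.9 years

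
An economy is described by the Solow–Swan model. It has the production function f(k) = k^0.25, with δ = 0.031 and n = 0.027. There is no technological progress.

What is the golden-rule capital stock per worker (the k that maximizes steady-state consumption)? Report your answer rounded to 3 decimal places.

k_gold ≈ 7.015

The golden rule sets f'(k) = n + δ, i.e. α·k^(α−1) = n + δ.
So k^(1−α) = α / (n + δ) = 0.25 / 0.058 = 4.3103.
k_gold = 4.3103^(1/0.75) ≈ 7.0147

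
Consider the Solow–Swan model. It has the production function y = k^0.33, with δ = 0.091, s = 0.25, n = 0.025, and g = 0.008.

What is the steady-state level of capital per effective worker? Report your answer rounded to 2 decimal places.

At the steady state, Δk = 0, so s·k^α = (n + g + δ)·k.
Rearranging, k^(1−α) = s / (n + g + δ).
k^0.67 = 0.25 / (0.025 + 0.008 + 0.091) = 0.25 / 0.124 = 2.0161
k* = 2.0161^(1/0.67) ≈ 2.8477

k* = 2.85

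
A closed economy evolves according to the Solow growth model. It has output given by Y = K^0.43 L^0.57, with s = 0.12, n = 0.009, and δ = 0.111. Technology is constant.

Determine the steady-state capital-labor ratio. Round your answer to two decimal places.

k* = 1.00

In steady state, investment equals break-even investment: s·k^α = (n + δ)·k.
Rearranging, k^(1−α) = s / (n + δ).
k^0.57 = 0.12 / (0.009 + 0.111) = 0.12 / 0.120 = 1.0000
k* = 1.0000^(1/0.57) ≈ 1.0000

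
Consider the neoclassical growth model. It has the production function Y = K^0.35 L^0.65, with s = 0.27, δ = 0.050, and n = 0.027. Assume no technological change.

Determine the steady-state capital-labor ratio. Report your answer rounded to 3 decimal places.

k* ≈ 6.891

Steady state requires s·f(k) = (n + δ)·k, i.e. s·k^α = (n + δ)·k.
Rearranging, k^(1−α) = s / (n + δ).
k^0.65 = 0.27 / (0.027 + 0.050) = 0.27 / 0.077 = 3.5065
k* = 3.5065^(1/0.65) ≈ 6.8908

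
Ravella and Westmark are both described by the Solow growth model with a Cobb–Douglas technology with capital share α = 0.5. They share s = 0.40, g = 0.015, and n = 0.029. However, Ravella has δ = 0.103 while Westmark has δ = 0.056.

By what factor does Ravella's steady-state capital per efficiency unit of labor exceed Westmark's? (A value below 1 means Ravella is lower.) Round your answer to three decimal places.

k*_R / k*_W ≈ 0.463

Steady-state k* = [s/(n + g + δ)]^(1/(1−α)), so the ratio is [ (s_R/(n + g + δ)_R) / (s_W/(n + g + δ)_W) ]^2.
s_R/(n + g + δ)_R = 0.40/0.147 = 2.7211; s_W/(n + g + δ)_W = 0.40/0.100 = 4.0000.
Ratio = (2.7211/4.0000)^2 = 0.6803^2 ≈ 0.4628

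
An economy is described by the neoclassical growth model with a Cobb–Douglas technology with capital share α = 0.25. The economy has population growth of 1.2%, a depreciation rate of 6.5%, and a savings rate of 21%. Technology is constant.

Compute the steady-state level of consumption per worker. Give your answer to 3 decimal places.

c* = 1.104

In steady state, investment equals break-even investment: s·k^α = (n + δ)·k.
Rearranging, k^(1−α) = s / (n + δ).
k^0.75 = 0.21 / (0.012 + 0.065) = 0.21 / 0.077 = 2.7273
k* = 2.7273^(1/0.75) ≈ 3.8105
y* = (k*)^α = 3.8105^0.25 ≈ 1.3972
c* = (1 − s)·y* = (1 − 0.21) × 1.3972 ≈ 1.1038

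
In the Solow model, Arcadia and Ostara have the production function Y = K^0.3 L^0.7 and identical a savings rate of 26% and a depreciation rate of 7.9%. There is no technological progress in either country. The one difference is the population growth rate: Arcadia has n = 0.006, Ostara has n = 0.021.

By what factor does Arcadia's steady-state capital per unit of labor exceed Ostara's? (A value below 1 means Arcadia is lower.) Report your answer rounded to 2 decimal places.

Steady-state k* = [s/(n + δ)]^(1/(1−α)), so the ratio is [ (s_A/(n + δ)_A) / (s_O/(n + δ)_O) ]^1.4286.
s_A/(n + δ)_A = 0.26/0.085 = 3.0588; s_O/(n + δ)_O = 0.26/0.100 = 2.6000.
Ratio = (3.0588/2.6000)^1.4286 = 1.1765^1.4286 ≈ 1.2614

ratio ≈ 1.26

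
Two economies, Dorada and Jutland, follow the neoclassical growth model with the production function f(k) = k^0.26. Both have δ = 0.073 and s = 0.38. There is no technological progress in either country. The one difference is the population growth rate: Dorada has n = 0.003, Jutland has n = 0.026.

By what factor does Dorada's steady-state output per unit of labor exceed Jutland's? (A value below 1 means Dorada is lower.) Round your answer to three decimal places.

y*_D / y*_J ≈ 1.097

Steady-state y* = [s/(n + δ)]^(α/(1−α)), so the ratio is [ (s_D/(n + δ)_D) / (s_J/(n + δ)_J) ]^0.3514.
s_D/(n + δ)_D = 0.38/0.076 = 5.0000; s_J/(n + δ)_J = 0.38/0.099 = 3.8384.
Ratio = (5.0000/3.8384)^0.3514 = 1.3026^0.3514 ≈ 1.0973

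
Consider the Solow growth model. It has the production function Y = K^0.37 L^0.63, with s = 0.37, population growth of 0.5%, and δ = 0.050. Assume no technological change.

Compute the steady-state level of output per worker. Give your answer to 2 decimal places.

y* = 3.06

Steady state requires s·f(k) = (n + δ)·k, i.e. s·k^α = (n + δ)·k.
Rearranging, k^(1−α) = s / (n + δ).
k^0.63 = 0.37 / (0.005 + 0.050) = 0.37 / 0.055 = 6.7273
k* = 6.7273^(1/0.63) ≈ 20.6079
y* = (k*)^α = 20.6079^0.37 ≈ 3.0633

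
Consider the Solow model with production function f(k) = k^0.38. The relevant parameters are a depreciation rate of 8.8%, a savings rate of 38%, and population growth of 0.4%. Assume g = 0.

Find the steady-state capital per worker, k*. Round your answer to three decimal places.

k* ≈ 9.852

In steady state, investment equals break-even investment: s·k^α = (n + δ)·k.
Dividing both sides by k: k^(1−α) = s / (n + δ).
k^0.62 = 0.38 / (0.004 + 0.088) = 0.38 / 0.092 = 4.1304
k* = 4.1304^(1/0.62) ≈ 9.8523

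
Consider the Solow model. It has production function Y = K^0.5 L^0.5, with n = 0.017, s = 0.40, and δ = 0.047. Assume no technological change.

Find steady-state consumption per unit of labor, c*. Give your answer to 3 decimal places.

At the steady state, Δk = 0, so s·k^α = (n + δ)·k.
Dividing both sides by k: k^(1−α) = s / (n + δ).
k^0.5 = 0.40 / (0.017 + 0.047) = 0.40 / 0.064 = 6.2500
k* = 6.2500^(1/0.5) ≈ 39.0625
y* = (k*)^α = 39.0625^0.5 ≈ 6.2500
c* = (1 − s)·y* = (1 − 0.40) × 6.2500 ≈ 3.7500

c* ≈ 3.750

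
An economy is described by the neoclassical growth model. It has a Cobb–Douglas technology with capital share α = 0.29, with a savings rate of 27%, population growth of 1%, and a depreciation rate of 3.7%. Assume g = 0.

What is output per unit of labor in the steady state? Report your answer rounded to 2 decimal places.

In steady state, investment equals break-even investment: s·k^α = (n + δ)·k.
Dividing both sides by k: k^(1−α) = s / (n + δ).
k^0.71 = 0.27 / (0.010 + 0.037) = 0.27 / 0.047 = 5.7447
k* = 5.7447^(1/0.71) ≈ 11.7325
y* = (k*)^α = 11.7325^0.29 ≈ 2.0423

y* = 2.04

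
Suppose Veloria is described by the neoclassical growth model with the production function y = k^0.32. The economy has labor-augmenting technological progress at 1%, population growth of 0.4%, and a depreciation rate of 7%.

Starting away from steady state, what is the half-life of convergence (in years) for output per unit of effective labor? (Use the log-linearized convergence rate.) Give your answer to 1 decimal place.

Near the steady state the convergence rate is λ = (1 − α)(n + g + δ).
λ = (1 − 0.32) × 0.084 = 0.68 × 0.084 = 0.05712
Half-life = ln 2 / λ = 0.6931 / 0.05712 ≈ 12.13 years

half-life ≈ 12.1 years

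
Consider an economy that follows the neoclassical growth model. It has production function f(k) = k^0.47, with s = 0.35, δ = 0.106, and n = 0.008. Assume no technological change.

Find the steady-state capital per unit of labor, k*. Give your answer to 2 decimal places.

k* ≈ 8.30

In steady state, investment equals break-even investment: s·k^α = (n + δ)·k.
Rearranging, k^(1−α) = s / (n + δ).
k^0.53 = 0.35 / (0.008 + 0.106) = 0.35 / 0.114 = 3.0702
k* = 3.0702^(1/0.53) ≈ 8.3020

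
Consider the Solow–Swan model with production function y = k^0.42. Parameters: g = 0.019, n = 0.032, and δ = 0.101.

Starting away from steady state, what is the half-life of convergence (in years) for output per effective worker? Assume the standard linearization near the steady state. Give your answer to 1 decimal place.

half-life ≈ 7.9 years

Near the steady state the convergence rate is λ = (1 − α)(n + g + δ).
λ = (1 − 0.42) × 0.152 = 0.58 × 0.152 = 0.08816
Half-life = ln 2 / λ = 0.6931 / 0.08816 ≈ 7.86 years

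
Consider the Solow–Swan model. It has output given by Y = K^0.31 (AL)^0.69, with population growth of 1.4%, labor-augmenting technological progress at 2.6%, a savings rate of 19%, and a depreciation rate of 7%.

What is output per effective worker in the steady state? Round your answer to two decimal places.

In steady state, investment equals break-even investment: s·k^α = (n + g + δ)·k.
Dividing both sides by k: k^(1−α) = s / (n + g + δ).
k^0.69 = 0.19 / (0.014 + 0.026 + 0.070) = 0.19 / 0.110 = 1.7273
k* = 1.7273^(1/0.69) ≈ 2.2081
y* = (k*)^α = 2.2081^0.31 ≈ 1.2783

y* = 1.28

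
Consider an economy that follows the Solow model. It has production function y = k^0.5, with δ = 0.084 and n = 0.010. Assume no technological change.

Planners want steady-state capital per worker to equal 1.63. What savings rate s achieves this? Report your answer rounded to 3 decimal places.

s ≈ 0.120

At the steady state, Δk = 0, so s·k^α = (n + δ)·k.
So s / (n + δ) = (k*)^(1−α) = 1.63^0.5 = 1.2767.
Therefore s = 1.2767 × (n + δ) = 1.2767 × 0.094 = 0.1200.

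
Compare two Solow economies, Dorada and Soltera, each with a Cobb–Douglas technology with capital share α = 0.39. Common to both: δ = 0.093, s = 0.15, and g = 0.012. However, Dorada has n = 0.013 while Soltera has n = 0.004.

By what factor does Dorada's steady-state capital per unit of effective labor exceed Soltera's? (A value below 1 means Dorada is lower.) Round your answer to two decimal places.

Steady-state k* = [s/(n + g + δ)]^(1/(1−α)), so the ratio is [ (s_D/(n + g + δ)_D) / (s_S/(n + g + δ)_S) ]^1.6393.
s_D/(n + g + δ)_D = 0.15/0.118 = 1.2712; s_S/(n + g + δ)_S = 0.15/0.109 = 1.3761.
Ratio = (1.2712/1.3761)^1.6393 = 0.9238^1.6393 ≈ 0.8782

k*_D / k*_S ≈ 0.88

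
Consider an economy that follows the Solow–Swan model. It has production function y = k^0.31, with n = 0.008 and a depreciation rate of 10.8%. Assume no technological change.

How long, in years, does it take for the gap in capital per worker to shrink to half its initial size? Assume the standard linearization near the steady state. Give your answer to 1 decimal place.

Near the steady state the convergence rate is λ = (1 − α)(n + δ).
λ = (1 − 0.31) × 0.116 = 0.69 × 0.116 = 0.08004
Half-life = ln 2 / λ = 0.6931 / 0.08004 ≈ 8.66 years

t_½ ≈ 8.7 years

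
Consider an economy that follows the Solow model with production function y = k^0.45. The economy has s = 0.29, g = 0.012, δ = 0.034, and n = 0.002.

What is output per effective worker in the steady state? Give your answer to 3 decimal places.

In steady state, investment equals break-even investment: s·k^α = (n + g + δ)·k.
Dividing both sides by k: k^(1−α) = s / (n + g + δ).
k^0.55 = 0.29 / (0.002 + 0.012 + 0.034) = 0.29 / 0.048 = 6.0417
k* = 6.0417^(1/0.55) ≈ 26.3202
y* = (k*)^α = 26.3202^0.45 ≈ 4.3564

y* ≈ 4.356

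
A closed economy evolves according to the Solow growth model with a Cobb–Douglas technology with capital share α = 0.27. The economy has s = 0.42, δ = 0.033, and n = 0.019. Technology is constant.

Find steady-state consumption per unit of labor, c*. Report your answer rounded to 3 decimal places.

Steady state requires s·f(k) = (n + δ)·k, i.e. s·k^α = (n + δ)·k.
Rearranging, k^(1−α) = s / (n + δ).
k^0.73 = 0.42 / (0.019 + 0.033) = 0.42 / 0.052 = 8.0769
k* = 8.0769^(1/0.73) ≈ 17.4904
y* = (k*)^α = 17.4904^0.27 ≈ 2.1655
c* = (1 − s)·y* = (1 − 0.42) × 2.1655 ≈ 1.2560

c* ≈ 1.256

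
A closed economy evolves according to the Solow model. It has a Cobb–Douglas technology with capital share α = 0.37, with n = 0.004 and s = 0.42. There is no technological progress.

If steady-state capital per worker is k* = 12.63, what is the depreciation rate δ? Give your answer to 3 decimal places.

In steady state, investment equals break-even investment: s·k^α = (n + δ)·k.
So s / (n + δ) = (k*)^(1−α) = 12.63^0.63 = 4.9418.
Therefore n + δ = s / 4.9418 = 0.42 / 4.9418 = 0.0850, so δ = 0.0850 − 0.004 = 0.0810.

δ ≈ 0.081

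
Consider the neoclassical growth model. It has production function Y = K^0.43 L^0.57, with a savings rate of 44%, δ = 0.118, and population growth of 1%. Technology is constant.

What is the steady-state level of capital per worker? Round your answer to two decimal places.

Steady state requires s·f(k) = (n + δ)·k, i.e. s·k^α = (n + δ)·k.
Dividing both sides by k: k^(1−α) = s / (n + δ).
k^0.57 = 0.44 / (0.010 + 0.118) = 0.44 / 0.128 = 3.4375
k* = 3.4375^(1/0.57) ≈ 8.7252

k* ≈ 8.73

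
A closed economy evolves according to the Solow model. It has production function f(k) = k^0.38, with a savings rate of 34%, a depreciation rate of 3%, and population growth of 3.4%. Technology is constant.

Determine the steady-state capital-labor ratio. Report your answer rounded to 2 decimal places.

k* = 14.79

At the steady state, Δk = 0, so s·k^α = (n + δ)·k.
Rearranging, k^(1−α) = s / (n + δ).
k^0.62 = 0.34 / (0.034 + 0.030) = 0.34 / 0.064 = 5.3125
k* = 5.3125^(1/0.62) ≈ 14.7855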